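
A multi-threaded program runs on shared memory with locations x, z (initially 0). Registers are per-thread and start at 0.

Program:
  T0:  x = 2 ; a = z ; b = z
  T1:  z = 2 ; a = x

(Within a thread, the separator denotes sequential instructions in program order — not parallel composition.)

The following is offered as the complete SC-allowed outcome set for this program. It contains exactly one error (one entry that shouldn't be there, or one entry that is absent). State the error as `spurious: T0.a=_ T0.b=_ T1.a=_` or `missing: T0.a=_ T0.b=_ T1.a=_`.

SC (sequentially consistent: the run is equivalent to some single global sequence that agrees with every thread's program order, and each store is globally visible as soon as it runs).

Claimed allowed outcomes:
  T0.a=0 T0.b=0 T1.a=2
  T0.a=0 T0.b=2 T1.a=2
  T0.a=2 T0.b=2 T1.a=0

missing: T0.a=2 T0.b=2 T1.a=2

outcome vector order: (T0.a,T0.b,T1.a)
[SC] allowed = {(0,0,2) (0,2,2) (2,2,0) (2,2,2)}
SC∖claimed = {(2,2,2)}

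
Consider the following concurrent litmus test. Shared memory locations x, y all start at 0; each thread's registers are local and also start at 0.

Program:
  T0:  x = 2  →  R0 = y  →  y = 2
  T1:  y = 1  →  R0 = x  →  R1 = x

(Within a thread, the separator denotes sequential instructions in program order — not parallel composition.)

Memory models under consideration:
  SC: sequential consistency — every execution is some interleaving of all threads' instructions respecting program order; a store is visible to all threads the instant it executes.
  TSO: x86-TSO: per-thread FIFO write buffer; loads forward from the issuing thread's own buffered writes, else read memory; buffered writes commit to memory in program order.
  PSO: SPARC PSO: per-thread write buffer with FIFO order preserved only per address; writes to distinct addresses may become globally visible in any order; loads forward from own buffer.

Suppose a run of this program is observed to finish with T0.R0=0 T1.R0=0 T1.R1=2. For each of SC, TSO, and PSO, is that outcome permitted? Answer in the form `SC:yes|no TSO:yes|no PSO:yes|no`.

SC:no TSO:yes PSO:yes

outcome vector order: (T0.R0,T1.R0,T1.R1)
[SC] allowed = {022 100 102 122}
[TSO] allowed = {000 002 022 100 102 122}
[PSO] allowed = {000 002 022 100 102 122}
target 002 ∈ {TSO,PSO}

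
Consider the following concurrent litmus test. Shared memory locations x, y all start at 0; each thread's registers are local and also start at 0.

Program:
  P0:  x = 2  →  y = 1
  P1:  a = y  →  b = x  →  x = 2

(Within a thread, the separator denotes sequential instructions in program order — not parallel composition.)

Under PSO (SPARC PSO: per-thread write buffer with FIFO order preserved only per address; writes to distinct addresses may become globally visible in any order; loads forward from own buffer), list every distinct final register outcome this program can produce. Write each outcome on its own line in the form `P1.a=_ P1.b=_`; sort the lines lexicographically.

P1.a=0 P1.b=0
P1.a=0 P1.b=2
P1.a=1 P1.b=0
P1.a=1 P1.b=2

outcome vector order: (P1.a,P1.b)
|PSO outcomes| = 4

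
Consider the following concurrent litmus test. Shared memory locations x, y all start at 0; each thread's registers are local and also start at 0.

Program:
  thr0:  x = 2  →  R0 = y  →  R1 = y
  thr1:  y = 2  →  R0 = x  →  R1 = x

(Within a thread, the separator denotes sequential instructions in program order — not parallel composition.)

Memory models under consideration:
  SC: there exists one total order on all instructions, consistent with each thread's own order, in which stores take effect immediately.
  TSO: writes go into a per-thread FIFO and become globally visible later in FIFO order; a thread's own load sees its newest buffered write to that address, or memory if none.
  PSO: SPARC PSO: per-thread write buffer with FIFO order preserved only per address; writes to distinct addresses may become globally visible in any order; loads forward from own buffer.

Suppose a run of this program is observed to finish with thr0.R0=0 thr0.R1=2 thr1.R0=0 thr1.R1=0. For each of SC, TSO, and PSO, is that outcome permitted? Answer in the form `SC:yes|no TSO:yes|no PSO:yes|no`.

outcome vector order: (thr0.R0,thr0.R1,thr1.R0,thr1.R1)
SC: 5 outcomes — {(0,0,2,2), (0,2,2,2), (2,2,0,0), (2,2,0,2), (2,2,2,2)}
TSO: 9 outcomes — {(0,0,0,0), (0,0,0,2), (0,0,2,2), (0,2,0,0), (0,2,0,2), (0,2,2,2), (2,2,0,0), (2,2,0,2), (2,2,2,2)}
PSO: 9 outcomes — {(0,0,0,0), (0,0,0,2), (0,0,2,2), (0,2,0,0), (0,2,0,2), (0,2,2,2), (2,2,0,0), (2,2,0,2), (2,2,2,2)}
target (0,2,0,0) ∈ {TSO,PSO}

SC:no TSO:yes PSO:yes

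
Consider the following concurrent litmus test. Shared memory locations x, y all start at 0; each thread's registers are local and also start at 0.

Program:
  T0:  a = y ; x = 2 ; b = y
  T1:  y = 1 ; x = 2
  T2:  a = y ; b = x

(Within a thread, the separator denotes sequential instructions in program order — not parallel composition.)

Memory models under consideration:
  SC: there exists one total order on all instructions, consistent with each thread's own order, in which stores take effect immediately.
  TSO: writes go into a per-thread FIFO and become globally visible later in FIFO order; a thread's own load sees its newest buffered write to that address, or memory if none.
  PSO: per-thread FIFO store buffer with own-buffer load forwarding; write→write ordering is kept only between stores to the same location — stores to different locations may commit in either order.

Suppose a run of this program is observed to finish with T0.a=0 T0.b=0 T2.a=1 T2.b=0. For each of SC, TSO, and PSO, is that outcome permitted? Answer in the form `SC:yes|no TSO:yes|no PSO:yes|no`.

outcome vector order: (T0.a,T0.b,T2.a,T2.b)
[SC] allowed = {0/0/0/0 0/0/0/2 0/0/1/2 0/1/0/0 0/1/0/2 0/1/1/0 0/1/1/2 1/1/0/0 1/1/0/2 1/1/1/0 1/1/1/2}
[TSO] allowed = {0/0/0/0 0/0/0/2 0/0/1/0 0/0/1/2 0/1/0/0 0/1/0/2 0/1/1/0 0/1/1/2 1/1/0/0 1/1/0/2 1/1/1/0 1/1/1/2}
[PSO] allowed = {0/0/0/0 0/0/0/2 0/0/1/0 0/0/1/2 0/1/0/0 0/1/0/2 0/1/1/0 0/1/1/2 1/1/0/0 1/1/0/2 1/1/1/0 1/1/1/2}
target 0/0/1/0 ∈ {TSO,PSO}

SC:no TSO:yes PSO:yes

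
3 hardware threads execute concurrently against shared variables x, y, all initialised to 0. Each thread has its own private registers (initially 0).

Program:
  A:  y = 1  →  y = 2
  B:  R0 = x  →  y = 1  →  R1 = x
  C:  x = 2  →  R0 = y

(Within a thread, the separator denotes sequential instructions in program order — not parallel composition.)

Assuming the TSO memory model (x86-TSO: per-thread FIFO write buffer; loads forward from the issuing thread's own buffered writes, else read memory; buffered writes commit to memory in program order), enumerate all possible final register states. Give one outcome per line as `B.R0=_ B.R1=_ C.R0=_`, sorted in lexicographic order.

B.R0=0 B.R1=0 C.R0=0
B.R0=0 B.R1=0 C.R0=1
B.R0=0 B.R1=0 C.R0=2
B.R0=0 B.R1=2 C.R0=0
B.R0=0 B.R1=2 C.R0=1
B.R0=0 B.R1=2 C.R0=2
B.R0=2 B.R1=2 C.R0=0
B.R0=2 B.R1=2 C.R0=1
B.R0=2 B.R1=2 C.R0=2

outcome vector order: (B.R0,B.R1,C.R0)
|TSO outcomes| = 9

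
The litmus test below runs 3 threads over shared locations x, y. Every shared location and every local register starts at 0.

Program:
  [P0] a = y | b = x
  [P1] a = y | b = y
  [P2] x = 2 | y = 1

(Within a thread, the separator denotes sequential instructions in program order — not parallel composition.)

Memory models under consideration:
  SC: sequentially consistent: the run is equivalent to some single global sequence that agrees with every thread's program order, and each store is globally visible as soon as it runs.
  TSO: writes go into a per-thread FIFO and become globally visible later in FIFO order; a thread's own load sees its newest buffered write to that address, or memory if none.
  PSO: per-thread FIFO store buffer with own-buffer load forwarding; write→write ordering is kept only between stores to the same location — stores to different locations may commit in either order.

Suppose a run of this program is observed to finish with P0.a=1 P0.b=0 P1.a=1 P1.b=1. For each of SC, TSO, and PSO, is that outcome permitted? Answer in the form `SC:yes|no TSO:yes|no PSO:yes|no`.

outcome vector order: (P0.a,P0.b,P1.a,P1.b)
SC: 9 outcomes — {0000, 0001, 0011, 0200, 0201, 0211, 1200, 1201, 1211}
TSO: 9 outcomes — {0000, 0001, 0011, 0200, 0201, 0211, 1200, 1201, 1211}
PSO: 12 outcomes — {0000, 0001, 0011, 0200, 0201, 0211, 1000, 1001, 1011, 1200, 1201, 1211}
target 1011 ∈ {PSO}

SC:no TSO:no PSO:yes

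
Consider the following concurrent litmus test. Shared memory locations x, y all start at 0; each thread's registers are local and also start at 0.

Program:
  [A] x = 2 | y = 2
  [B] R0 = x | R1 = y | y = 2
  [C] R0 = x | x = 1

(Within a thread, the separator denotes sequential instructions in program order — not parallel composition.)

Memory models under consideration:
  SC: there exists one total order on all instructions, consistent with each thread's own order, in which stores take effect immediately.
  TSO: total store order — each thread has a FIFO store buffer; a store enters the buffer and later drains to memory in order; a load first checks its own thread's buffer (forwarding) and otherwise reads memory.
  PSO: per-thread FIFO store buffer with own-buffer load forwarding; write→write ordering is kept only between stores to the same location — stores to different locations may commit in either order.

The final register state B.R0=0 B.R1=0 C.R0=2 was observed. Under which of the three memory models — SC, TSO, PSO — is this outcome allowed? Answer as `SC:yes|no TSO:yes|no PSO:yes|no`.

SC:yes TSO:yes PSO:yes

outcome vector order: (B.R0,B.R1,C.R0)
[SC] allowed = {<0 0 0> <0 0 2> <0 2 0> <0 2 2> <1 0 0> <1 0 2> <1 2 0> <1 2 2> <2 0 0> <2 0 2> <2 2 0> <2 2 2>}
[TSO] allowed = {<0 0 0> <0 0 2> <0 2 0> <0 2 2> <1 0 0> <1 0 2> <1 2 0> <1 2 2> <2 0 0> <2 0 2> <2 2 0> <2 2 2>}
[PSO] allowed = {<0 0 0> <0 0 2> <0 2 0> <0 2 2> <1 0 0> <1 0 2> <1 2 0> <1 2 2> <2 0 0> <2 0 2> <2 2 0> <2 2 2>}
target <0 0 2> ∈ {SC,TSO,PSO}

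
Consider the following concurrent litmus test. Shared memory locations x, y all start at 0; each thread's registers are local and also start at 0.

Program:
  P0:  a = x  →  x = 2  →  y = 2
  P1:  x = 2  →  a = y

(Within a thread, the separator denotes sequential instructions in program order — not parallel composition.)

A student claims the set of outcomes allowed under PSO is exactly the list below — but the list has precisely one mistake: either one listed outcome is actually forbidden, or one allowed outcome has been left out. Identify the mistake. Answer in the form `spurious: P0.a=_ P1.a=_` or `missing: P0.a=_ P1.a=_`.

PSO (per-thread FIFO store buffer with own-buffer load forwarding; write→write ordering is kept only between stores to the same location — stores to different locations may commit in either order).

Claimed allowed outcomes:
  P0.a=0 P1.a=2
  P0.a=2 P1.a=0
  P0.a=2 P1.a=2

missing: P0.a=0 P1.a=0

outcome vector order: (P0.a,P1.a)
PSO (4): <0 0>, <0 2>, <2 0>, <2 2>
PSO∖claimed = {<0 0>}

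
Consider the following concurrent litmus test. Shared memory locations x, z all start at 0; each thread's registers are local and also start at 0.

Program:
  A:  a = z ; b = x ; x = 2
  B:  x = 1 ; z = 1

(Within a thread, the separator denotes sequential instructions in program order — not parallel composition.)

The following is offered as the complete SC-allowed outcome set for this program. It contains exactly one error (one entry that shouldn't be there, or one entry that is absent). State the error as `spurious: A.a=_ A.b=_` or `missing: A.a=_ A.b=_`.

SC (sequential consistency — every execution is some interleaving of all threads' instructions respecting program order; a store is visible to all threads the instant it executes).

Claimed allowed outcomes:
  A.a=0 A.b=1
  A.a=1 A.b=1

outcome vector order: (A.a,A.b)
[SC] allowed = {(0,0); (0,1); (1,1)}
SC∖claimed = {(0,0)}

missing: A.a=0 A.b=0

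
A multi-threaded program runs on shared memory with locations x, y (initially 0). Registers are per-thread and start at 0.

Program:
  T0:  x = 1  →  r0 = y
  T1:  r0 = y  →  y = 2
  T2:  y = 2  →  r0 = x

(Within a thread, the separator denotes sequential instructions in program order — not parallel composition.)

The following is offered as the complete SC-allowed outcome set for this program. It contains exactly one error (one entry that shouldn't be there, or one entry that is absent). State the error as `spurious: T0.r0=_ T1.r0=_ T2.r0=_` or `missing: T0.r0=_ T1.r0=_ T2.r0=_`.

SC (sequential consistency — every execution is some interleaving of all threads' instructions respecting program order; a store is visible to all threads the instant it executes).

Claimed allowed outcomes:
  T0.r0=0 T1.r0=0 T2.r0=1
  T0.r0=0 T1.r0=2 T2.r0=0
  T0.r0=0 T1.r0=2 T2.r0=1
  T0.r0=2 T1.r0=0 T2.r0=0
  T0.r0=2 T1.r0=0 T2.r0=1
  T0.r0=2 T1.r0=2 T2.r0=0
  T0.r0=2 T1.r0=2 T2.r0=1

spurious: T0.r0=0 T1.r0=2 T2.r0=0

outcome vector order: (T0.r0,T1.r0,T2.r0)
under SC → (0,0,1), (0,2,1), (2,0,0), (2,0,1), (2,2,0), (2,2,1)
claimed∖SC = {(0,2,0)}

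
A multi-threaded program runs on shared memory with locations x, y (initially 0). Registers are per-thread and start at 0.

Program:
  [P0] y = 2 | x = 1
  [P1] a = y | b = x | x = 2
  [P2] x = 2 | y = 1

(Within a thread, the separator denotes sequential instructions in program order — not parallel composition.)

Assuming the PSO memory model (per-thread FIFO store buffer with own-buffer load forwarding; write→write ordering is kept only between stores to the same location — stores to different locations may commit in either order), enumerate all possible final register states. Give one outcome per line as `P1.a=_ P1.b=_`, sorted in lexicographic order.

outcome vector order: (P1.a,P1.b)
|PSO outcomes| = 9

P1.a=0 P1.b=0
P1.a=0 P1.b=1
P1.a=0 P1.b=2
P1.a=1 P1.b=0
P1.a=1 P1.b=1
P1.a=1 P1.b=2
P1.a=2 P1.b=0
P1.a=2 P1.b=1
P1.a=2 P1.b=2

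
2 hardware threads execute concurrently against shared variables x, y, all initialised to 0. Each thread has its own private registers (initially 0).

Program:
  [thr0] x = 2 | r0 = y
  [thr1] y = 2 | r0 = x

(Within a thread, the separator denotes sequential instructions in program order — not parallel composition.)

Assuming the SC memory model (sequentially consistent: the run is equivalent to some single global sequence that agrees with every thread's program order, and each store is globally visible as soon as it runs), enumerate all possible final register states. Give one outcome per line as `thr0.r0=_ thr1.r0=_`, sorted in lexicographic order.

outcome vector order: (thr0.r0,thr1.r0)
|SC outcomes| = 3

thr0.r0=0 thr1.r0=2
thr0.r0=2 thr1.r0=0
thr0.r0=2 thr1.r0=2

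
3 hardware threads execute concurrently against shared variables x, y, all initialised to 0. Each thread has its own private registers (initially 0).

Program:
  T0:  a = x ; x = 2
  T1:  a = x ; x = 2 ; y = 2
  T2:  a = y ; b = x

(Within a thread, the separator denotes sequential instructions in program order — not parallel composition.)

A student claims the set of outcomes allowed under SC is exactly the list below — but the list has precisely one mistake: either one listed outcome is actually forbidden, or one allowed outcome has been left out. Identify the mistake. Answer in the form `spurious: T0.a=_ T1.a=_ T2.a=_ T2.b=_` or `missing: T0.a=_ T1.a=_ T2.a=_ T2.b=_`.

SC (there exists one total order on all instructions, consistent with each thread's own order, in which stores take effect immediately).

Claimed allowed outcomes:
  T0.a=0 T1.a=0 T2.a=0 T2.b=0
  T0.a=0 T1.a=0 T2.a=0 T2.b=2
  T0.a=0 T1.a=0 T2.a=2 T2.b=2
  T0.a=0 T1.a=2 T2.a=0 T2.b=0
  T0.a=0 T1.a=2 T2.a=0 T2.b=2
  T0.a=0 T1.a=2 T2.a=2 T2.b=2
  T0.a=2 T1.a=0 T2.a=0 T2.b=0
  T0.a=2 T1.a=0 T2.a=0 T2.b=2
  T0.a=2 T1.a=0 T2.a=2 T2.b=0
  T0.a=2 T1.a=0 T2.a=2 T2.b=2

spurious: T0.a=2 T1.a=0 T2.a=2 T2.b=0

outcome vector order: (T0.a,T1.a,T2.a,T2.b)
[SC] allowed = {0000, 0002, 0022, 0200, 0202, 0222, 2000, 2002, 2022}
claimed∖SC = {2020}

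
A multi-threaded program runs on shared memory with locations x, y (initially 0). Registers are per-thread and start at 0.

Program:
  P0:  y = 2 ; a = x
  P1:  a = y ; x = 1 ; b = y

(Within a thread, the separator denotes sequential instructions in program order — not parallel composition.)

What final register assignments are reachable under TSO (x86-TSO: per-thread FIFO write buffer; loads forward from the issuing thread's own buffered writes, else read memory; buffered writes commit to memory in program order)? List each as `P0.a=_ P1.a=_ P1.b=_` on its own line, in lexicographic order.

outcome vector order: (P0.a,P1.a,P1.b)
|TSO outcomes| = 6

P0.a=0 P1.a=0 P1.b=0
P0.a=0 P1.a=0 P1.b=2
P0.a=0 P1.a=2 P1.b=2
P0.a=1 P1.a=0 P1.b=0
P0.a=1 P1.a=0 P1.b=2
P0.a=1 P1.a=2 P1.b=2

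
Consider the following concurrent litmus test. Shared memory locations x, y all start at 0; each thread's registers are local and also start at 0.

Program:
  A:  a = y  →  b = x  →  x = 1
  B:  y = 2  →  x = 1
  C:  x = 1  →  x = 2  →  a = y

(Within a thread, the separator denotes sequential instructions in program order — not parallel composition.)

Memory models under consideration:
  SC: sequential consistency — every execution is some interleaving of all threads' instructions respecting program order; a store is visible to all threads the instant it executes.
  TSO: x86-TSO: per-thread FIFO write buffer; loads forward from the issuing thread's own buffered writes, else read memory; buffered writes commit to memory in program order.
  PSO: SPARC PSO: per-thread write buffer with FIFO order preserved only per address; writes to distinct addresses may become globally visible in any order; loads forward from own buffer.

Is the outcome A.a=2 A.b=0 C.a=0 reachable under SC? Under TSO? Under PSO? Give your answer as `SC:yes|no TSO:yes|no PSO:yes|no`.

outcome vector order: (A.a,A.b,C.a)
SC: 11 outcomes — {000, 002, 010, 012, 020, 022, 202, 210, 212, 220, 222}
TSO: 12 outcomes — {000, 002, 010, 012, 020, 022, 200, 202, 210, 212, 220, 222}
PSO: 12 outcomes — {000, 002, 010, 012, 020, 022, 200, 202, 210, 212, 220, 222}
target 200 ∈ {TSO,PSO}

SC:no TSO:yes PSO:yes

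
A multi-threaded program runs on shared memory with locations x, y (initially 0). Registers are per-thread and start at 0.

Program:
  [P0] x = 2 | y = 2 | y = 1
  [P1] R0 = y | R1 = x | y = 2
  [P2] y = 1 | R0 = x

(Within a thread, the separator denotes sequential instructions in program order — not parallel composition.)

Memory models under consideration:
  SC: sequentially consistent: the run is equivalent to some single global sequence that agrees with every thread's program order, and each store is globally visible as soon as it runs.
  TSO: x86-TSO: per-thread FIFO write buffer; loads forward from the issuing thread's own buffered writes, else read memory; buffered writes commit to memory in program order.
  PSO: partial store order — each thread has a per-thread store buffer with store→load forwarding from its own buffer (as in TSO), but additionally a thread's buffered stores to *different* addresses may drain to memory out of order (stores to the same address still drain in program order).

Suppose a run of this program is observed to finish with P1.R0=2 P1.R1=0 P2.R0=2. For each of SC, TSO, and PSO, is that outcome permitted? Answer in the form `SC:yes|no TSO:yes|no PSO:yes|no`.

SC:no TSO:no PSO:yes

outcome vector order: (P1.R0,P1.R1,P2.R0)
under SC → (0,0,0) (0,0,2) (0,2,0) (0,2,2) (1,0,0) (1,0,2) (1,2,0) (1,2,2) (2,2,0) (2,2,2)
under TSO → (0,0,0) (0,0,2) (0,2,0) (0,2,2) (1,0,0) (1,0,2) (1,2,0) (1,2,2) (2,2,0) (2,2,2)
under PSO → (0,0,0) (0,0,2) (0,2,0) (0,2,2) (1,0,0) (1,0,2) (1,2,0) (1,2,2) (2,0,0) (2,0,2) (2,2,0) (2,2,2)
target (2,0,2) ∈ {PSO}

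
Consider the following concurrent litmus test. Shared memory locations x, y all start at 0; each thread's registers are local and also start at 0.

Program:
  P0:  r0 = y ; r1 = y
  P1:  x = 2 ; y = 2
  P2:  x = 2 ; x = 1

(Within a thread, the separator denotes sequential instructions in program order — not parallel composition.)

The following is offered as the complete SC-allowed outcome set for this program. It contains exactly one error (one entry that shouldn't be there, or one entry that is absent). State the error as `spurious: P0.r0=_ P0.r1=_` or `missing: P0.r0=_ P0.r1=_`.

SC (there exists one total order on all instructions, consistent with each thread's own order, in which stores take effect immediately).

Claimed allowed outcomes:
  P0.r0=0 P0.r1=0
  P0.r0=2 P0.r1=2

missing: P0.r0=0 P0.r1=2

outcome vector order: (P0.r0,P0.r1)
SC (3): <0 0>, <0 2>, <2 2>
SC∖claimed = {<0 2>}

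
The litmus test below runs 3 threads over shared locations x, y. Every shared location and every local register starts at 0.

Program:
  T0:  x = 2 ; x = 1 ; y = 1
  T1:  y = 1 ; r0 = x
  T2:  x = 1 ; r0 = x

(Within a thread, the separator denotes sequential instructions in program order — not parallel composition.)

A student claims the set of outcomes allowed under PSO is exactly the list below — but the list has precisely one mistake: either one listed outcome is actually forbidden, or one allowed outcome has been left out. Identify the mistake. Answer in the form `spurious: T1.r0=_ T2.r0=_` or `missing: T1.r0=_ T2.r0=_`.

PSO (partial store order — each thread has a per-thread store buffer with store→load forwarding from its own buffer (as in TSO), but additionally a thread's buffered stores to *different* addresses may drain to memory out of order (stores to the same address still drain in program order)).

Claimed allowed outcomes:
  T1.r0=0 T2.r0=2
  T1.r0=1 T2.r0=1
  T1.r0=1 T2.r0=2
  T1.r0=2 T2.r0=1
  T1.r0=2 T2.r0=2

outcome vector order: (T1.r0,T2.r0)
[PSO] allowed = {(0,1); (0,2); (1,1); (1,2); (2,1); (2,2)}
PSO∖claimed = {(0,1)}

missing: T1.r0=0 T2.r0=1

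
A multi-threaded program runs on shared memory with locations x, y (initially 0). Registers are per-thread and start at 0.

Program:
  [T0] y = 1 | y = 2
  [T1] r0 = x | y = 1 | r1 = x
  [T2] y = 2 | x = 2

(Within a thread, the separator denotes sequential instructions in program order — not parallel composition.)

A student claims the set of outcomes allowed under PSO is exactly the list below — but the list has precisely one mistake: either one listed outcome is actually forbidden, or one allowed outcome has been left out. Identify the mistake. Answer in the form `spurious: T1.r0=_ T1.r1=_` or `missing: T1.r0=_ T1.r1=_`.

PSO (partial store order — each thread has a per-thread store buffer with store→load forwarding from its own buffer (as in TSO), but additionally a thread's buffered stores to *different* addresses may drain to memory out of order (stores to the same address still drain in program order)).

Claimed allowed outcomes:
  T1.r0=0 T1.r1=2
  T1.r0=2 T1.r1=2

missing: T1.r0=0 T1.r1=0

outcome vector order: (T1.r0,T1.r1)
under PSO → 0/0; 0/2; 2/2
PSO∖claimed = {0/0}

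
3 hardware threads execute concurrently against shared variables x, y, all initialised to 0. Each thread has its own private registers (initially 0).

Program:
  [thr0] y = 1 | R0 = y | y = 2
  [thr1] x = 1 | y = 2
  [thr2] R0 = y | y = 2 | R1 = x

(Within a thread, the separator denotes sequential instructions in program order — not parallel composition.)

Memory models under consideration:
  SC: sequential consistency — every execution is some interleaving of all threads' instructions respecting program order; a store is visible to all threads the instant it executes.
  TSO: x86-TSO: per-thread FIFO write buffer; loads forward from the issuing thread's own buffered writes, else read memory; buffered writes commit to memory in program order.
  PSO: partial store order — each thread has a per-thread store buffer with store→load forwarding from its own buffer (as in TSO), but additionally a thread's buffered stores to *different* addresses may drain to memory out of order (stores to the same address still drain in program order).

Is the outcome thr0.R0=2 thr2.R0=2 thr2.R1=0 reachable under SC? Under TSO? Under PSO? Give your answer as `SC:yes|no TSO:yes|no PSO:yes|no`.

SC:no TSO:no PSO:yes

outcome vector order: (thr0.R0,thr2.R0,thr2.R1)
SC: 11 outcomes — {100 101 110 111 120 121 200 201 210 211 221}
TSO: 11 outcomes — {100 101 110 111 120 121 200 201 210 211 221}
PSO: 12 outcomes — {100 101 110 111 120 121 200 201 210 211 220 221}
target 220 ∈ {PSO}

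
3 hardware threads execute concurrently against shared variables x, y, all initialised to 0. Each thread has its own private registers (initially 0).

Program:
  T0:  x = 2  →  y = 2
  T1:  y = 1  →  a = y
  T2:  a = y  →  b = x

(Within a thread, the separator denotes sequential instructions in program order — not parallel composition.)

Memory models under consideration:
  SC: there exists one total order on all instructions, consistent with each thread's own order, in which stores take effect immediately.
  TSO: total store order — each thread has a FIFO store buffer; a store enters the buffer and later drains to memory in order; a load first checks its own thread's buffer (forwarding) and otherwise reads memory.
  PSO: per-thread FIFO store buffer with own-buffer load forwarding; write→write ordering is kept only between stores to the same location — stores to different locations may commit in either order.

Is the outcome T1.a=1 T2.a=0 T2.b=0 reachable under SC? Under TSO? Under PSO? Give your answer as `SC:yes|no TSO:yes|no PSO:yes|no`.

SC:yes TSO:yes PSO:yes

outcome vector order: (T1.a,T2.a,T2.b)
[SC] allowed = {100 102 110 112 122 200 202 210 212 222}
[TSO] allowed = {100 102 110 112 122 200 202 210 212 222}
[PSO] allowed = {100 102 110 112 120 122 200 202 210 212 220 222}
target 100 ∈ {SC,TSO,PSO}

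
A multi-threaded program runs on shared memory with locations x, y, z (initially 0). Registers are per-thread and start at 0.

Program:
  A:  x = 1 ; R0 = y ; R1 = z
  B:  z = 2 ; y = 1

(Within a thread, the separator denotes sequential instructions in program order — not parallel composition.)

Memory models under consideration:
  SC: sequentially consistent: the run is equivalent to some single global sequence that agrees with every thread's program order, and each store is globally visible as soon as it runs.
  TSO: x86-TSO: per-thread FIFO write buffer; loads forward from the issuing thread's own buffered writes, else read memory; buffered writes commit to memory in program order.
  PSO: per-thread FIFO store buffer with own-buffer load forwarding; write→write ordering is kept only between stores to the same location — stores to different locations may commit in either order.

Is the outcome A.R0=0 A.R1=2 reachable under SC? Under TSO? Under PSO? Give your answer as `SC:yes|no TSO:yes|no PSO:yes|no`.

SC:yes TSO:yes PSO:yes

outcome vector order: (A.R0,A.R1)
SC (3): 00 02 12
TSO (3): 00 02 12
PSO (4): 00 02 10 12
target 02 ∈ {SC,TSO,PSO}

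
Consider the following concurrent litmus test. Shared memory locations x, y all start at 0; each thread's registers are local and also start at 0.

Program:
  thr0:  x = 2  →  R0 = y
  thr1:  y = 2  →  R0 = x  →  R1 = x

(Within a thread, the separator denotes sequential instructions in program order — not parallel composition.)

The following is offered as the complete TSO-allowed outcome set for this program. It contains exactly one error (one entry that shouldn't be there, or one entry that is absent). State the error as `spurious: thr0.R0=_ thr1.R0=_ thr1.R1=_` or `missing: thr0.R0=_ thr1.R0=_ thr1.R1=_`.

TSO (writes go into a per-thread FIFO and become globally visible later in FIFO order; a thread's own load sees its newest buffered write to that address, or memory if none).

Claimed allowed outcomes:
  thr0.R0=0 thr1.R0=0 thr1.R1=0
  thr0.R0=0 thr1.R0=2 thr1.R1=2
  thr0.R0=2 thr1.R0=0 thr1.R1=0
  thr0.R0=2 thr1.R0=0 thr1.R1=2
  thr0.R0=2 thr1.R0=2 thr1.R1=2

outcome vector order: (thr0.R0,thr1.R0,thr1.R1)
under TSO → (0,0,0); (0,0,2); (0,2,2); (2,0,0); (2,0,2); (2,2,2)
TSO∖claimed = {(0,0,2)}

missing: thr0.R0=0 thr1.R0=0 thr1.R1=2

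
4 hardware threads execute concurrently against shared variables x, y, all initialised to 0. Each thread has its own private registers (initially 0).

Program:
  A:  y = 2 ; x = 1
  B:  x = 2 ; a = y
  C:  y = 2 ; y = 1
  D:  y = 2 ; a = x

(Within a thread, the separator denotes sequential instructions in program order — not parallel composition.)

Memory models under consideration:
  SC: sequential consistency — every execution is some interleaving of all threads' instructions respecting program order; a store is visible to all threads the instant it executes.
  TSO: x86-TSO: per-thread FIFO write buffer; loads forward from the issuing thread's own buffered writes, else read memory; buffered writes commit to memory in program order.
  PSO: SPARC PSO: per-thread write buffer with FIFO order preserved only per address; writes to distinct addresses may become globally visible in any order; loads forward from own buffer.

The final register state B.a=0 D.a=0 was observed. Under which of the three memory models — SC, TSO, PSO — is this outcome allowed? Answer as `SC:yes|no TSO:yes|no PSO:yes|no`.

SC:no TSO:yes PSO:yes

outcome vector order: (B.a,D.a)
under SC → <0 1>, <0 2>, <1 0>, <1 1>, <1 2>, <2 0>, <2 1>, <2 2>
under TSO → <0 0>, <0 1>, <0 2>, <1 0>, <1 1>, <1 2>, <2 0>, <2 1>, <2 2>
under PSO → <0 0>, <0 1>, <0 2>, <1 0>, <1 1>, <1 2>, <2 0>, <2 1>, <2 2>
target <0 0> ∈ {TSO,PSO}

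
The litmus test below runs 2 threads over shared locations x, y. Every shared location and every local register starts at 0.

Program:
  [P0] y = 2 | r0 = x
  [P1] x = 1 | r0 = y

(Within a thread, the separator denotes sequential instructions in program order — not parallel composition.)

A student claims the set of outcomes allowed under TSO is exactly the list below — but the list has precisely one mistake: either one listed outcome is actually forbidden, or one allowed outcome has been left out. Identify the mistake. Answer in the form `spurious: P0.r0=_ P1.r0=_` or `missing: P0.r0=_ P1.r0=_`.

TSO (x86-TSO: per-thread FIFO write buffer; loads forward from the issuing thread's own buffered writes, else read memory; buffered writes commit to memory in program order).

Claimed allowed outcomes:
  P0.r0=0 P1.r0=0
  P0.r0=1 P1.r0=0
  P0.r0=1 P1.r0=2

missing: P0.r0=0 P1.r0=2

outcome vector order: (P0.r0,P1.r0)
under TSO → 00, 02, 10, 12
TSO∖claimed = {02}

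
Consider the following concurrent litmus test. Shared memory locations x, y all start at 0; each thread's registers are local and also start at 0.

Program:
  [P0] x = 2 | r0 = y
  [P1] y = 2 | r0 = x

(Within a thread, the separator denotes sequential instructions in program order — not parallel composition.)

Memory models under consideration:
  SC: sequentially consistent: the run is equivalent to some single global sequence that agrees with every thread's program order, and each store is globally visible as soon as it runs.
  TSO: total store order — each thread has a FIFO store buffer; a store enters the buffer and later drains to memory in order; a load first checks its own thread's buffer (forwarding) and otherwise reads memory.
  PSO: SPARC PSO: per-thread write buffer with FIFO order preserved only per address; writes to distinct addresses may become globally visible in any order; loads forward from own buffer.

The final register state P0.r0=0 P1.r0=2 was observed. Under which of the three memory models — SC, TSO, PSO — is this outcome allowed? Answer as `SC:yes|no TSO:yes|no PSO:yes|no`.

SC:yes TSO:yes PSO:yes

outcome vector order: (P0.r0,P1.r0)
[SC] allowed = {0/2, 2/0, 2/2}
[TSO] allowed = {0/0, 0/2, 2/0, 2/2}
[PSO] allowed = {0/0, 0/2, 2/0, 2/2}
target 0/2 ∈ {SC,TSO,PSO}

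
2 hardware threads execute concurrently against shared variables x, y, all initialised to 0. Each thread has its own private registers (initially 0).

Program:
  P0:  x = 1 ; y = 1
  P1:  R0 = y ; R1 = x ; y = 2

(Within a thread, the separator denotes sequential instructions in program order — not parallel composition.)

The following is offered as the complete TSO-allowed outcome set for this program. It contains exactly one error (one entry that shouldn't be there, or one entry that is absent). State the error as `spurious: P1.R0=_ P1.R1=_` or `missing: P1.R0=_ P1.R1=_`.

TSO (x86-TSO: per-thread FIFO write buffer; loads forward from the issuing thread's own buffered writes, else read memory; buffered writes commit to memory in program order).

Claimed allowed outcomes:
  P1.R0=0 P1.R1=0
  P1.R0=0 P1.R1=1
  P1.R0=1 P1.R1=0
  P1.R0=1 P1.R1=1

spurious: P1.R0=1 P1.R1=0

outcome vector order: (P1.R0,P1.R1)
[TSO] allowed = {<0 0>, <0 1>, <1 1>}
claimed∖TSO = {<1 0>}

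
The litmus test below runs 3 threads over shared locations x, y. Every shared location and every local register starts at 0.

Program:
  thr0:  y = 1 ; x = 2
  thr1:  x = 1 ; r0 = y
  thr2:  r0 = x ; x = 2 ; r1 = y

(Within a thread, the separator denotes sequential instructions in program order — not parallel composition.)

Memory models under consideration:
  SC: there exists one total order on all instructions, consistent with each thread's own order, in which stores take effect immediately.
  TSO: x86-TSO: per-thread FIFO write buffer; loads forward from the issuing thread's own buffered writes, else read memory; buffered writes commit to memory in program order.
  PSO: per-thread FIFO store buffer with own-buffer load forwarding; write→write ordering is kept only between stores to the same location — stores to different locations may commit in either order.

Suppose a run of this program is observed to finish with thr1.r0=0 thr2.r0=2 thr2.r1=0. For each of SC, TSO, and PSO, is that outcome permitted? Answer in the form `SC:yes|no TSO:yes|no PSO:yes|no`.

SC:no TSO:no PSO:yes

outcome vector order: (thr1.r0,thr2.r0,thr2.r1)
under SC → <0 0 0>, <0 0 1>, <0 1 0>, <0 1 1>, <0 2 1>, <1 0 0>, <1 0 1>, <1 1 0>, <1 1 1>, <1 2 1>
under TSO → <0 0 0>, <0 0 1>, <0 1 0>, <0 1 1>, <0 2 1>, <1 0 0>, <1 0 1>, <1 1 0>, <1 1 1>, <1 2 1>
under PSO → <0 0 0>, <0 0 1>, <0 1 0>, <0 1 1>, <0 2 0>, <0 2 1>, <1 0 0>, <1 0 1>, <1 1 0>, <1 1 1>, <1 2 0>, <1 2 1>
target <0 2 0> ∈ {PSO}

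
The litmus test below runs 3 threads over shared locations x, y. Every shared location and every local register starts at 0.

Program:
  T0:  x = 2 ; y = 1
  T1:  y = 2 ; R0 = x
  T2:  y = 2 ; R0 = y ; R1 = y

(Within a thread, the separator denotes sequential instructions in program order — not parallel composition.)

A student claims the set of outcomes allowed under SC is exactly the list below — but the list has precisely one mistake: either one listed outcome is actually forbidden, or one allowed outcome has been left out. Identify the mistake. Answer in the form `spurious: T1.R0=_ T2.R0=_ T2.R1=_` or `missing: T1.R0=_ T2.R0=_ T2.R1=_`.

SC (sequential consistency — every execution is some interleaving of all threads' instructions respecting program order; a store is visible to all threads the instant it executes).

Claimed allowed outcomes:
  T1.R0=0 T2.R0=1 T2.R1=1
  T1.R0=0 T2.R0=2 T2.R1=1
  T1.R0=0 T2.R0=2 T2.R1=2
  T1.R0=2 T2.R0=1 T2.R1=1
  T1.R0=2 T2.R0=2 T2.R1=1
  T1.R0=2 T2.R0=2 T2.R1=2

missing: T1.R0=2 T2.R0=1 T2.R1=2

outcome vector order: (T1.R0,T2.R0,T2.R1)
[SC] allowed = {0/1/1; 0/2/1; 0/2/2; 2/1/1; 2/1/2; 2/2/1; 2/2/2}
SC∖claimed = {2/1/2}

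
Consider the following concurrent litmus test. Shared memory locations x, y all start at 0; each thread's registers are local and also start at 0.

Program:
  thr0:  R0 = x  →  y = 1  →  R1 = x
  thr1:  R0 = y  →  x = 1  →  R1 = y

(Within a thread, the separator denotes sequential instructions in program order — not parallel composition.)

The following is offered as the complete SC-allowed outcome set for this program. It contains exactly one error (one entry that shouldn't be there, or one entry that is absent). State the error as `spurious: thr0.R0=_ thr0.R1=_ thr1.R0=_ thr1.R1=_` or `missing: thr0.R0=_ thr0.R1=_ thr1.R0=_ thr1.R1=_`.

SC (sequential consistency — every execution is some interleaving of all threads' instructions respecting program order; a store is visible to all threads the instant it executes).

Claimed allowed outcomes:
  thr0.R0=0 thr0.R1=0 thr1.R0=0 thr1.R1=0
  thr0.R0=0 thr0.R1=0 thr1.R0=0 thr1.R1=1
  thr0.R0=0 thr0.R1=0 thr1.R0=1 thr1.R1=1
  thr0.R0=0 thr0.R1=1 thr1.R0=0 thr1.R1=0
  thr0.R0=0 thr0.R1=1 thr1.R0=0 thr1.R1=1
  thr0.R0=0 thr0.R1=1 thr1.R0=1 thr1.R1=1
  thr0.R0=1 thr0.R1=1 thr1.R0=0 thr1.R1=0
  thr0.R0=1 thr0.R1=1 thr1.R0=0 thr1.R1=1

outcome vector order: (thr0.R0,thr0.R1,thr1.R0,thr1.R1)
SC (7): 0001; 0011; 0100; 0101; 0111; 1100; 1101
claimed∖SC = {0000}

spurious: thr0.R0=0 thr0.R1=0 thr1.R0=0 thr1.R1=0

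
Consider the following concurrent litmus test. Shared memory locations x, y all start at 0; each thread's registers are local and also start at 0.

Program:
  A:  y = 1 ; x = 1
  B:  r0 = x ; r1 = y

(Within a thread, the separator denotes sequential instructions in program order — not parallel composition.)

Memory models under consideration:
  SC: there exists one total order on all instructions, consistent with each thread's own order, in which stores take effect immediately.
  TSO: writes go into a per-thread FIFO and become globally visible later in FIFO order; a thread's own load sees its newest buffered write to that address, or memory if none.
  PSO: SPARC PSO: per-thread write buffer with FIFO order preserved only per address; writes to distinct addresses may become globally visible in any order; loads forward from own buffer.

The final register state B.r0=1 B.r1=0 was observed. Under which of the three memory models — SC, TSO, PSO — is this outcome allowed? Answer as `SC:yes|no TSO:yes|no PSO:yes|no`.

outcome vector order: (B.r0,B.r1)
SC: 3 outcomes — {00, 01, 11}
TSO: 3 outcomes — {00, 01, 11}
PSO: 4 outcomes — {00, 01, 10, 11}
target 10 ∈ {PSO}

SC:no TSO:no PSO:yes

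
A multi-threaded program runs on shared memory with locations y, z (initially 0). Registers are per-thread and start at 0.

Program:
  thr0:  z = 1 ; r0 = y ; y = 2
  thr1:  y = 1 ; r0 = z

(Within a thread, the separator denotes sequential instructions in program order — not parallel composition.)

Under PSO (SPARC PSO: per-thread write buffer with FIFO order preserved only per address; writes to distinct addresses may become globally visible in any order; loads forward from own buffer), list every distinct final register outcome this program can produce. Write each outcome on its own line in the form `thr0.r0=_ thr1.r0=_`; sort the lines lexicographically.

outcome vector order: (thr0.r0,thr1.r0)
|PSO outcomes| = 4

thr0.r0=0 thr1.r0=0
thr0.r0=0 thr1.r0=1
thr0.r0=1 thr1.r0=0
thr0.r0=1 thr1.r0=1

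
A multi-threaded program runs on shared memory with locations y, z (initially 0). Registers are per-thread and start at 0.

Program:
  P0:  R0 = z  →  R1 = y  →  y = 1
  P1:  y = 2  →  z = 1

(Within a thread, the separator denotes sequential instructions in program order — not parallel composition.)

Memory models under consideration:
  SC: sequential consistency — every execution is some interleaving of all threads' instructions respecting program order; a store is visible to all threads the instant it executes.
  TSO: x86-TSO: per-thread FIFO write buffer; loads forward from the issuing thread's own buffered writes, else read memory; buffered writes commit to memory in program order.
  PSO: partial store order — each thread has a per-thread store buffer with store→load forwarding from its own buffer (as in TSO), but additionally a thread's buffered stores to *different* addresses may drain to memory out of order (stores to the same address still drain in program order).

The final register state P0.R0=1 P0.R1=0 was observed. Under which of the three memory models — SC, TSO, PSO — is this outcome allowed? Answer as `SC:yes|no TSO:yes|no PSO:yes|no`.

outcome vector order: (P0.R0,P0.R1)
SC (3): (0,0); (0,2); (1,2)
TSO (3): (0,0); (0,2); (1,2)
PSO (4): (0,0); (0,2); (1,0); (1,2)
target (1,0) ∈ {PSO}

SC:no TSO:no PSO:yes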